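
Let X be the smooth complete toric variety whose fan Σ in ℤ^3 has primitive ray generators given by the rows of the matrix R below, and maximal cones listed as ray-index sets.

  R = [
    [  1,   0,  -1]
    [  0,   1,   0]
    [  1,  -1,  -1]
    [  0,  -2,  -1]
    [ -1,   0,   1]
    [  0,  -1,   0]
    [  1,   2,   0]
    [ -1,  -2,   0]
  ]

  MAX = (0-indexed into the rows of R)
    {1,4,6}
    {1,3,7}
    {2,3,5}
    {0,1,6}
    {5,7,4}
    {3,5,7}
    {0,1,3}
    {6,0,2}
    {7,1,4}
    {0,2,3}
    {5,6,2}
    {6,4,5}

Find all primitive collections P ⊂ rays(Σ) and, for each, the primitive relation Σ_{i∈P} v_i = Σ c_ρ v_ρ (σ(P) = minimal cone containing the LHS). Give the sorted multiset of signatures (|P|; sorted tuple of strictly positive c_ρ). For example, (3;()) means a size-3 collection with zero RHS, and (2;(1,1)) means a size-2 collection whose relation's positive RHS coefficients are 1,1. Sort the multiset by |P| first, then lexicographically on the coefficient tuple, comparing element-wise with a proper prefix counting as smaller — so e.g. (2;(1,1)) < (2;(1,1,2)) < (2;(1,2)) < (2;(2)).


|primitive collections| = 10. Relations:

  P={0,4}:  v_{0} + v_{4} = 0  ⟹  sig = (2;())
  P={1,5}:  v_{1} + v_{5} = 0  ⟹  sig = (2;())
  P={6,7}:  v_{6} + v_{7} = 0  ⟹  sig = (2;())
  P={0,5}:  v_{0} + v_{5} = v_{2}  ⟹  sig = (2;(1))
  P={0,7}:  v_{0} + v_{7} = v_{3}  ⟹  sig = (2;(1))
  P={1,2}:  v_{1} + v_{2} = v_{0}  ⟹  sig = (2;(1))
  P={2,4}:  v_{2} + v_{4} = v_{5}  ⟹  sig = (2;(1))
  P={3,4}:  v_{3} + v_{4} = v_{7}  ⟹  sig = (2;(1))
  P={3,6}:  v_{3} + v_{6} = v_{0}  ⟹  sig = (2;(1))
  P={2,7}:  v_{2} + v_{7} = v_{3} + v_{5}  ⟹  sig = (2;(1,1))

so the primitive-relation signature multiset is
    (2;())
    (2;())
    (2;())
    (2;(1))
    (2;(1))
    (2;(1))
    (2;(1))
    (2;(1))
    (2;(1))
    (2;(1,1))


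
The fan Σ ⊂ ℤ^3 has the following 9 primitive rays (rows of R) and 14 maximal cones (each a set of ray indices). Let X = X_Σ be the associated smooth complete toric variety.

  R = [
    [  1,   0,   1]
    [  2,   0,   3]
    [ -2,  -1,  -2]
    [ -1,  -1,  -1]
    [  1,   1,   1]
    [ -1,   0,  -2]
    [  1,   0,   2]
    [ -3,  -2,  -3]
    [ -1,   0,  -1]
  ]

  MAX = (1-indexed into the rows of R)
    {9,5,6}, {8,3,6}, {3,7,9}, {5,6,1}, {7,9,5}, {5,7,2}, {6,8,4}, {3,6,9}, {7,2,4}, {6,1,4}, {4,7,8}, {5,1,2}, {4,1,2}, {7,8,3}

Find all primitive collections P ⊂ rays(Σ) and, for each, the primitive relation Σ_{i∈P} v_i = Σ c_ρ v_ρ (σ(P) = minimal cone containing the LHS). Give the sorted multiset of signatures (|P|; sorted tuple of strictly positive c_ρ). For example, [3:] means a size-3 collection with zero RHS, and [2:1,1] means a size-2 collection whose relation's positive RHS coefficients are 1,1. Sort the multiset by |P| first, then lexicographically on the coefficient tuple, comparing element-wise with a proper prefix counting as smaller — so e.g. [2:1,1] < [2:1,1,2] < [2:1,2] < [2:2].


|primitive collections| = 15. Relations:

  • {1,9}:  v_{1} + v_{9} = 0  →  sig = [2:]
  • {4,5}:  v_{4} + v_{5} = 0  →  sig = [2:]
  • {6,7}:  v_{6} + v_{7} = 0  →  sig = [2:]
  • {1,3}:  v_{1} + v_{3} = v_{4}  →  sig = [2:1]
  • {1,7}:  v_{1} + v_{7} = v_{2}  →  sig = [2:1]
  • {2,6}:  v_{2} + v_{6} = v_{1}  →  sig = [2:1]
  • {2,9}:  v_{2} + v_{9} = v_{7}  →  sig = [2:1]
  • {3,4}:  v_{3} + v_{4} = v_{8}  →  sig = [2:1]
  • {3,5}:  v_{3} + v_{5} = v_{9}  →  sig = [2:1]
  • {4,9}:  v_{4} + v_{9} = v_{3}  →  sig = [2:1]
  • {5,8}:  v_{5} + v_{8} = v_{3}  →  sig = [2:1]
  • {2,3}:  v_{2} + v_{3} = v_{4} + v_{7}  →  sig = [2:1,1]
  • {2,8}:  v_{2} + v_{8} = 2·v_{4} + v_{7}  →  sig = [2:1,2]
  • {1,8}:  v_{1} + v_{8} = 2·v_{4}  →  sig = [2:2]
  • {8,9}:  v_{8} + v_{9} = 2·v_{3}  →  sig = [2:2]

Signatures (|P|; sorted positive RHS coefficients), sorted:
    |P|=2: 15 collections, coeffs (), (), (), (1), (1), (1), (1), (1), (1), (1), (1), (1,1), (1,2), (2), (2)


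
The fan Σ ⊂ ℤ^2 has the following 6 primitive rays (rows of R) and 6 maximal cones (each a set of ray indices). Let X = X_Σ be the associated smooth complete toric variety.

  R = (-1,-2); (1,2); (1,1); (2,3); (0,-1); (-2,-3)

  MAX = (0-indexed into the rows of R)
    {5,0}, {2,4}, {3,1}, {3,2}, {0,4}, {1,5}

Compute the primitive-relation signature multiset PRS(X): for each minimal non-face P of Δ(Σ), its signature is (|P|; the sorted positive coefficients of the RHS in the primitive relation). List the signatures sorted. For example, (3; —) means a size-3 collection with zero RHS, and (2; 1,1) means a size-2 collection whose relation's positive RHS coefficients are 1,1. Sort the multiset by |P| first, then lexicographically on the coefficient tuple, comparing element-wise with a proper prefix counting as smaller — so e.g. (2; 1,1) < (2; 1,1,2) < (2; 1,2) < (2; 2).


The 9 primitive collections of Σ (r=6, n=2):

  P = {0,1}:  v_{0} + v_{1} = 0 ; sig = (2; —)
  P = {3,5}:  v_{3} + v_{5} = 0 ; sig = (2; —)
  P = {0,2}:  v_{0} + v_{2} = v_{4} ; sig = (2; 1)
  P = {0,3}:  v_{0} + v_{3} = v_{2} ; sig = (2; 1)
  P = {1,2}:  v_{1} + v_{2} = v_{3} ; sig = (2; 1)
  P = {1,4}:  v_{1} + v_{4} = v_{2} ; sig = (2; 1)
  P = {2,5}:  v_{2} + v_{5} = v_{0} ; sig = (2; 1)
  P = {3,4}:  v_{3} + v_{4} = 2·v_{2} ; sig = (2; 2)
  P = {4,5}:  v_{4} + v_{5} = 2·v_{0} ; sig = (2; 2)

Signatures (|P|; sorted positive RHS coefficients), sorted:
[(2; —), (2; —), (2; 1), (2; 1), (2; 1), (2; 1), (2; 1), (2; 2), (2; 2)]


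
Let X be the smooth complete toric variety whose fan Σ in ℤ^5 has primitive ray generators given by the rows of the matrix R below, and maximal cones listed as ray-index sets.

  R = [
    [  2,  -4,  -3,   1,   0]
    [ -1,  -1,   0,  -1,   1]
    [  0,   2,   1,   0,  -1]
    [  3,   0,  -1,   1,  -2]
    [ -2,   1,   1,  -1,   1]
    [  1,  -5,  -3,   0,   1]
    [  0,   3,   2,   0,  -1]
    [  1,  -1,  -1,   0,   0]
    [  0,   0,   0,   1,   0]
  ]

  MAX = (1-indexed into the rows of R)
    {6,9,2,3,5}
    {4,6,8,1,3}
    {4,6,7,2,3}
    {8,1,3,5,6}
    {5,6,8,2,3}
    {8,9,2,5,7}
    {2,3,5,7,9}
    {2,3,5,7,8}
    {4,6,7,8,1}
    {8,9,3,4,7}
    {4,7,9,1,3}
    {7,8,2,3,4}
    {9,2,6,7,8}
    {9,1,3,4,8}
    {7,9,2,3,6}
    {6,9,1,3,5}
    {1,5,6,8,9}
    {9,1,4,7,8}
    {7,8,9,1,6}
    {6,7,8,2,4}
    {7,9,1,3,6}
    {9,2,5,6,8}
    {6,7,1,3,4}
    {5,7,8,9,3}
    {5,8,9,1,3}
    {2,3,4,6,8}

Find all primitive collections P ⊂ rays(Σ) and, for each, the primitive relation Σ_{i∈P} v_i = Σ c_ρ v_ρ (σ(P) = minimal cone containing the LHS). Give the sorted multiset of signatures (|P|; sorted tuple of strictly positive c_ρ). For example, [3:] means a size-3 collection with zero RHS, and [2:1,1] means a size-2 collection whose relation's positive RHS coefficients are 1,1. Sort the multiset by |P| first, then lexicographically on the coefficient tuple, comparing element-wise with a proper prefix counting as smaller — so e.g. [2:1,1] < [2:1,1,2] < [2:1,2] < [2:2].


Δ(Σ) — 9 vertices, 10 min non-faces:

  P={1,2}:  v_{1} + v_{2} = v_{6}  →  sig = [2:1]
  P={4,5}:  v_{4} + v_{5} = v_{3} + v_{8}  →  sig = [2:1,1]
  P={1,5,7}:  v_{1} + v_{5} + v_{7} = 0  →  sig = [3:]
  P={5,6,7}:  v_{5} + v_{6} + v_{7} = v_{2}  →  sig = [3:1]
  P={2,4,9}:  v_{2} + v_{4} + v_{9} = v_{1} + v_{7}  →  sig = [3:1,1]
  P={4,6,9}:  v_{4} + v_{6} + v_{9} = 2·v_{1} + v_{7}  →  sig = [3:1,2]
  P={2,3,8,9}:  v_{2} + v_{3} + v_{8} + v_{9} = 0  →  sig = [4:]
  P={1,3,7,8}:  v_{1} + v_{3} + v_{7} + v_{8} = v_{4}  →  sig = [4:1]
  P={3,6,8,9}:  v_{3} + v_{6} + v_{8} + v_{9} = v_{1}  →  sig = [4:1]
  P={3,6,7,8}:  v_{3} + v_{6} + v_{7} + v_{8} = v_{2} + v_{4}  →  sig = [4:1,1]

Hence PRS(X_Σ) =
{ [2:1],  [2:1,1],  [3:],  [3:1],  [3:1,1],  [3:1,2],  [4:],  [4:1] ×2,  [4:1,1] }


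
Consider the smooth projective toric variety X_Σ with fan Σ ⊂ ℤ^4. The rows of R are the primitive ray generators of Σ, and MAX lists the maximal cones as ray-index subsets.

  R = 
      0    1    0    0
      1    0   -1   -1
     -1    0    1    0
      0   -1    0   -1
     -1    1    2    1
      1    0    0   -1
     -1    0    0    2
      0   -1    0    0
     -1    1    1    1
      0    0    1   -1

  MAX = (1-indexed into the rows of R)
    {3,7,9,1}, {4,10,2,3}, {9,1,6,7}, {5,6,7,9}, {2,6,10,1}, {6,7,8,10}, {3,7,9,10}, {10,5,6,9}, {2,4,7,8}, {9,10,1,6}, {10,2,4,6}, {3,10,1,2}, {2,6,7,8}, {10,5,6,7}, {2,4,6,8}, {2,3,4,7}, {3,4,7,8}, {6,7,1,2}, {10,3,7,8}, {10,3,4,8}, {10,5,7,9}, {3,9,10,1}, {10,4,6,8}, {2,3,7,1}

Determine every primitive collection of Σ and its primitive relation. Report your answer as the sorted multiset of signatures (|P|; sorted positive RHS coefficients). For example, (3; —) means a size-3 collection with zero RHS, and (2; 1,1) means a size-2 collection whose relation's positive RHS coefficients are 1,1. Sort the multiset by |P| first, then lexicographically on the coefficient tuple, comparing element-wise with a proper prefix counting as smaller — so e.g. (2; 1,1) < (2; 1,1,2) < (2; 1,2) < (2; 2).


Σ has 18 primitive collections:

  P={1,8}:  v_{1} + v_{8} = 0 ; sig = (2; —)
  P={2,9}:  v_{2} + v_{9} = v_{1} ; sig = (2; 1)
  P={3,6}:  v_{3} + v_{6} = v_{10} ; sig = (2; 1)
  P={4,9}:  v_{4} + v_{9} = v_{3} ; sig = (2; 1)
  P={1,4}:  v_{1} + v_{4} = v_{2} + v_{3} ; sig = (2; 1,1)
  P={2,5}:  v_{2} + v_{5} = v_{6} + v_{9} ; sig = (2; 1,1)
  P={8,9}:  v_{8} + v_{9} = v_{7} + v_{10} ; sig = (2; 1,1)
  P={3,5}:  v_{3} + v_{5} = v_{7} + v_{9} + 2·v_{10} ; sig = (2; 1,1,2)
  P={1,5}:  v_{1} + v_{5} = v_{6} + 2·v_{9} ; sig = (2; 1,2)
  P={4,5}:  v_{4} + v_{5} = v_{7} + 2·v_{10} ; sig = (2; 1,2)
  P={5,8}:  v_{5} + v_{8} = v_{6} + 2·v_{7} + 2·v_{10} ; sig = (2; 1,2,2)
  P={2,7,10}:  v_{2} + v_{7} + v_{10} = 0 ; sig = (3; —)
  P={1,7,10}:  v_{1} + v_{7} + v_{10} = v_{9} ; sig = (3; 1)
  P={2,3,8}:  v_{2} + v_{3} + v_{8} = v_{4} ; sig = (3; 1)
  P={4,6,7}:  v_{4} + v_{6} + v_{7} = v_{8} ; sig = (3; 1)
  P={2,8,10}:  v_{2} + v_{8} + v_{10} = v_{4} + v_{6} ; sig = (3; 1,1)
  P={4,7,10}:  v_{4} + v_{7} + v_{10} = v_{3} + v_{8} ; sig = (3; 1,1)
  P={6,7,9,10}:  v_{6} + v_{7} + v_{9} + v_{10} = v_{5} ; sig = (4; 1)

Sorted signature multiset PRS(X):
    |P|=2: 11 collections, coeffs (), (1), (1), (1), (1,1), (1,1), (1,1), (1,1,2), (1,2), (1,2), (1,2,2)
    |P|=3: 6 collections, coeffs (), (1), (1), (1), (1,1), (1,1)
    |P|=4: 1 collection, coeffs (1)


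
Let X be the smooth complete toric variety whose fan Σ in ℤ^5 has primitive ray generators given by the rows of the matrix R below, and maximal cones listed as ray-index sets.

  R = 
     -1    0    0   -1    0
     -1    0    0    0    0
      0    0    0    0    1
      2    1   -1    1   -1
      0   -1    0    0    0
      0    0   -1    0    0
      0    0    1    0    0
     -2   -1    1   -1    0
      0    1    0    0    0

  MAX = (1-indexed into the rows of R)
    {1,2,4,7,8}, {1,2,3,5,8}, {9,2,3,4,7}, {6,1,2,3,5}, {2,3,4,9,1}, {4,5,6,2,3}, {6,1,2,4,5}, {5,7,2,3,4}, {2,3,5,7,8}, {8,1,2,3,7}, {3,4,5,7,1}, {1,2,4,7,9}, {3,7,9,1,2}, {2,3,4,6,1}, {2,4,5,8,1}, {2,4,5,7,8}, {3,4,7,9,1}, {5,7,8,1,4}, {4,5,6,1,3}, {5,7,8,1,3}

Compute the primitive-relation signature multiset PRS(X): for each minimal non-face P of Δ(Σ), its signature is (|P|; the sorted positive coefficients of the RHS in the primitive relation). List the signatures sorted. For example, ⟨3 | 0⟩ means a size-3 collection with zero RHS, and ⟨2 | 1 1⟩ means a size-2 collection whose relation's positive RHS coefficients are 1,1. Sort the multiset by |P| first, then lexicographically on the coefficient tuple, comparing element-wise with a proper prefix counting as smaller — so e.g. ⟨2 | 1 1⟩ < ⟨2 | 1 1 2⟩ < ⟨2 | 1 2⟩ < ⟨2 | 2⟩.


Minimal non-faces — 9 found among 9 rays, 20 max cones:

  • {5,9}:  v_{5} + v_{9} = 0 — sig = ⟨2 | 0⟩
  • {6,7}:  v_{6} + v_{7} = 0 — sig = ⟨2 | 0⟩
  • {6,8}:  v_{6} + v_{8} = v_{1} + v_{2} + v_{5} — sig = ⟨2 | 1 1 1⟩
  • {8,9}:  v_{8} + v_{9} = v_{1} + v_{2} + v_{7} — sig = ⟨2 | 1 1 1⟩
  • {6,9}:  v_{6} + v_{9} = v_{1} + v_{2} + v_{3} + v_{4} — sig = ⟨2 | 1 1 1 1⟩
  • {3,4,8}:  v_{3} + v_{4} + v_{8} = 0 — sig = ⟨3 | 0⟩
  • {1,2,5,7}:  v_{1} + v_{2} + v_{5} + v_{7} = v_{8} — sig = ⟨4 | 1⟩
  • {1,2,3,4,5}:  v_{1} + v_{2} + v_{3} + v_{4} + v_{5} = v_{6} — sig = ⟨5 | 1⟩
  • {1,2,3,4,7}:  v_{1} + v_{2} + v_{3} + v_{4} + v_{7} = v_{9} — sig = ⟨5 | 1⟩

Signatures (|P|; sorted positive RHS coefficients), sorted:
[⟨2 | 0⟩, ⟨2 | 0⟩, ⟨2 | 1 1 1⟩, ⟨2 | 1 1 1⟩, ⟨2 | 1 1 1 1⟩, ⟨3 | 0⟩, ⟨4 | 1⟩, ⟨5 | 1⟩, ⟨5 | 1⟩]


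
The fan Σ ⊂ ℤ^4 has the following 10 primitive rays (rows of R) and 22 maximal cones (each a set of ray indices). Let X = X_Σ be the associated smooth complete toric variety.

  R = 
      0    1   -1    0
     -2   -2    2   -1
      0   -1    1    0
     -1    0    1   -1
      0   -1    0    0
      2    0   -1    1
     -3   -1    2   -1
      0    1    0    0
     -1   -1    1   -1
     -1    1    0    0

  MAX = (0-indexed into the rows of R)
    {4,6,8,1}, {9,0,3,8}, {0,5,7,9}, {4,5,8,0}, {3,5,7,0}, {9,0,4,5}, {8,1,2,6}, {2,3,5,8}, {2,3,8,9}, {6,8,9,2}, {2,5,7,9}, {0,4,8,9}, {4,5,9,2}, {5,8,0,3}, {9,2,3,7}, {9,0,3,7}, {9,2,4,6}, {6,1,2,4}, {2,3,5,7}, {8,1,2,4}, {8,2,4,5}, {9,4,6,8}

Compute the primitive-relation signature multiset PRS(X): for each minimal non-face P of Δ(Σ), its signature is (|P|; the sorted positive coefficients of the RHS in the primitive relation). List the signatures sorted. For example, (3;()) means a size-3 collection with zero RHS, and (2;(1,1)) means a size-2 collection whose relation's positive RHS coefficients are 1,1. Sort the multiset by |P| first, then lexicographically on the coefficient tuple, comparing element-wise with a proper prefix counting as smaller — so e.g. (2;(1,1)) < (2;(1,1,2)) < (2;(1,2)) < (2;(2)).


Minimal non-faces — 17 found among 10 rays, 22 max cones:

  {0,2}:  v_{0} + v_{2} = 0  →  sig = (2;())
  {4,7}:  v_{4} + v_{7} = 0  →  sig = (2;())
  {1,9}:  v_{1} + v_{9} = v_{6}  →  sig = (2;(1))
  {3,4}:  v_{3} + v_{4} = v_{8}  →  sig = (2;(1))
  {7,8}:  v_{7} + v_{8} = v_{3}  →  sig = (2;(1))
  {1,5}:  v_{1} + v_{5} = v_{2} + v_{4}  →  sig = (2;(1,1))
  {0,1}:  v_{0} + v_{1} = v_{4} + v_{8} + v_{9}  →  sig = (2;(1,1,1))
  {1,7}:  v_{1} + v_{7} = v_{2} + v_{8} + v_{9}  →  sig = (2;(1,1,1))
  {5,6}:  v_{5} + v_{6} = v_{2} + v_{4} + v_{9}  →  sig = (2;(1,1,1))
  {0,6}:  v_{0} + v_{6} = v_{4} + v_{8} + 2·v_{9}  →  sig = (2;(1,1,2))
  {1,3}:  v_{1} + v_{3} = v_{2} + 2·v_{8} + v_{9}  →  sig = (2;(1,1,2))
  {6,7}:  v_{6} + v_{7} = v_{2} + v_{8} + 2·v_{9}  →  sig = (2;(1,1,2))
  {3,6}:  v_{3} + v_{6} = v_{2} + 2·v_{8} + 2·v_{9}  →  sig = (2;(1,2,2))
  {5,8,9}:  v_{5} + v_{8} + v_{9} = 0  →  sig = (3;())
  {3,5,9}:  v_{3} + v_{5} + v_{9} = v_{7}  →  sig = (3;(1))
  {2,4,8,9}:  v_{2} + v_{4} + v_{8} + v_{9} = v_{1}  →  sig = (4;(1))
  {2,4,6,8}:  v_{2} + v_{4} + v_{6} + v_{8} = 2·v_{1}  →  sig = (4;(2))

Sorted signature multiset PRS(X):
    (2;())
    (2;())
    (2;(1))
    (2;(1))
    (2;(1))
    (2;(1,1))
    (2;(1,1,1))
    (2;(1,1,1))
    (2;(1,1,1))
    (2;(1,1,2))
    (2;(1,1,2))
    (2;(1,1,2))
    (2;(1,2,2))
    (3;())
    (3;(1))
    (4;(1))
    (4;(2))


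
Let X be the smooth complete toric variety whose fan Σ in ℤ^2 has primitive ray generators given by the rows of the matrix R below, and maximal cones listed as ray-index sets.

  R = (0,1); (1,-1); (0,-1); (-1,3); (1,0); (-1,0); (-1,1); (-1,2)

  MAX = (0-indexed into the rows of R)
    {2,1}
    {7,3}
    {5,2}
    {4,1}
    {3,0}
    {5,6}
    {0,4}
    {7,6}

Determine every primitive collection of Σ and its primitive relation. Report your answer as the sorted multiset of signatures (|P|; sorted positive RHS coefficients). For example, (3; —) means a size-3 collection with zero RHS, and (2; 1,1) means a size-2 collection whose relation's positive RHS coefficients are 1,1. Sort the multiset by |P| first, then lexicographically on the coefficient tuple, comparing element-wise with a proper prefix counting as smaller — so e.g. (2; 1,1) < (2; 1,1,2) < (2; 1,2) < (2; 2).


Primitive collections (20):

  P = {0,2}:  v_{0} + v_{2} = 0  ⟹  sig = (2; —)
  P = {1,6}:  v_{1} + v_{6} = 0  ⟹  sig = (2; —)
  P = {4,5}:  v_{4} + v_{5} = 0  ⟹  sig = (2; —)
  P = {0,1}:  v_{0} + v_{1} = v_{4}  ⟹  sig = (2; 1)
  P = {0,5}:  v_{0} + v_{5} = v_{6}  ⟹  sig = (2; 1)
  P = {0,6}:  v_{0} + v_{6} = v_{7}  ⟹  sig = (2; 1)
  P = {0,7}:  v_{0} + v_{7} = v_{3}  ⟹  sig = (2; 1)
  P = {1,5}:  v_{1} + v_{5} = v_{2}  ⟹  sig = (2; 1)
  P = {1,7}:  v_{1} + v_{7} = v_{0}  ⟹  sig = (2; 1)
  P = {2,3}:  v_{2} + v_{3} = v_{7}  ⟹  sig = (2; 1)
  P = {2,4}:  v_{2} + v_{4} = v_{1}  ⟹  sig = (2; 1)
  P = {2,6}:  v_{2} + v_{6} = v_{5}  ⟹  sig = (2; 1)
  P = {2,7}:  v_{2} + v_{7} = v_{6}  ⟹  sig = (2; 1)
  P = {4,6}:  v_{4} + v_{6} = v_{0}  ⟹  sig = (2; 1)
  P = {3,5}:  v_{3} + v_{5} = v_{6} + v_{7}  ⟹  sig = (2; 1,1)
  P = {1,3}:  v_{1} + v_{3} = 2·v_{0}  ⟹  sig = (2; 2)
  P = {3,6}:  v_{3} + v_{6} = 2·v_{7}  ⟹  sig = (2; 2)
  P = {4,7}:  v_{4} + v_{7} = 2·v_{0}  ⟹  sig = (2; 2)
  P = {5,7}:  v_{5} + v_{7} = 2·v_{6}  ⟹  sig = (2; 2)
  P = {3,4}:  v_{3} + v_{4} = 3·v_{0}  ⟹  sig = (2; 3)

so the primitive-relation signature multiset is
    (2; —)
    (2; —)
    (2; —)
    (2; 1)
    (2; 1)
    (2; 1)
    (2; 1)
    (2; 1)
    (2; 1)
    (2; 1)
    (2; 1)
    (2; 1)
    (2; 1)
    (2; 1)
    (2; 1,1)
    (2; 2)
    (2; 2)
    (2; 2)
    (2; 2)
    (2; 3)


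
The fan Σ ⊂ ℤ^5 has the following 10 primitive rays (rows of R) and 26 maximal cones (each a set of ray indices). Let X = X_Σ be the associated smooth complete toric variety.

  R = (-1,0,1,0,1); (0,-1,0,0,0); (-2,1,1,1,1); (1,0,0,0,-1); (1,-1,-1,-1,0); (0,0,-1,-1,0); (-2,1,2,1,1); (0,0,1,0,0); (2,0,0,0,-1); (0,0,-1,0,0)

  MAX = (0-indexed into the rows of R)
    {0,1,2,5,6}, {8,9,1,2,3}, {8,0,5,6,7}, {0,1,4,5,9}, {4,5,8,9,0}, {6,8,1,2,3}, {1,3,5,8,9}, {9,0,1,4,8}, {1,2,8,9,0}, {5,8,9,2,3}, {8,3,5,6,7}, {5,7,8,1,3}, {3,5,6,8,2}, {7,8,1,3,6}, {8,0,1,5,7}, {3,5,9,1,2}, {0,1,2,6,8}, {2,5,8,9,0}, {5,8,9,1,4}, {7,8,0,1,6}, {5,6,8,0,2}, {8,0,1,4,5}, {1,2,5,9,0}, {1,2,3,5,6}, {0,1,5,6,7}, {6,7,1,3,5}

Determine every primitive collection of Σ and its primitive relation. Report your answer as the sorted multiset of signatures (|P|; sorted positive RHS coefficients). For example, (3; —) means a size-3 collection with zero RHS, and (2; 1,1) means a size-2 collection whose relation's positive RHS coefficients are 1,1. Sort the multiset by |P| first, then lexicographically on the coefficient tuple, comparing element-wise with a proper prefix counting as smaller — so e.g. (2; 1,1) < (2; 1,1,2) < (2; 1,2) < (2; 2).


The 11 primitive collections of Σ (r=10, n=5):

  {7,9}:  v_{7} + v_{9} = 0  ⇒ sig = (2; —)
  {0,3}:  v_{0} + v_{3} = v_{7}  ⇒ sig = (2; 1)
  {2,7}:  v_{2} + v_{7} = v_{6}  ⇒ sig = (2; 1)
  {4,6}:  v_{4} + v_{6} = v_{0}  ⇒ sig = (2; 1)
  {6,9}:  v_{6} + v_{9} = v_{2}  ⇒ sig = (2; 1)
  {2,4}:  v_{2} + v_{4} = v_{0} + v_{9}  ⇒ sig = (2; 1,1)
  {3,4}:  v_{3} + v_{4} = v_{1} + v_{5} + v_{8}  ⇒ sig = (2; 1,1,1)
  {4,7}:  v_{4} + v_{7} = v_{0} + v_{1} + v_{5} + v_{8}  ⇒ sig = (2; 1,1,1,1)
  {1,2,5,8}:  v_{1} + v_{2} + v_{5} + v_{8} = 0  ⇒ sig = (4; —)
  {1,5,6,8}:  v_{1} + v_{5} + v_{6} + v_{8} = v_{7}  ⇒ sig = (4; 1)
  {0,1,5,8,9}:  v_{0} + v_{1} + v_{5} + v_{8} + v_{9} = v_{4}  ⇒ sig = (5; 1)

Sorted signature multiset PRS(X):
    (2; —)
    (2; 1)
    (2; 1)
    (2; 1)
    (2; 1)
    (2; 1,1)
    (2; 1,1,1)
    (2; 1,1,1,1)
    (4; —)
    (4; 1)
    (5; 1)


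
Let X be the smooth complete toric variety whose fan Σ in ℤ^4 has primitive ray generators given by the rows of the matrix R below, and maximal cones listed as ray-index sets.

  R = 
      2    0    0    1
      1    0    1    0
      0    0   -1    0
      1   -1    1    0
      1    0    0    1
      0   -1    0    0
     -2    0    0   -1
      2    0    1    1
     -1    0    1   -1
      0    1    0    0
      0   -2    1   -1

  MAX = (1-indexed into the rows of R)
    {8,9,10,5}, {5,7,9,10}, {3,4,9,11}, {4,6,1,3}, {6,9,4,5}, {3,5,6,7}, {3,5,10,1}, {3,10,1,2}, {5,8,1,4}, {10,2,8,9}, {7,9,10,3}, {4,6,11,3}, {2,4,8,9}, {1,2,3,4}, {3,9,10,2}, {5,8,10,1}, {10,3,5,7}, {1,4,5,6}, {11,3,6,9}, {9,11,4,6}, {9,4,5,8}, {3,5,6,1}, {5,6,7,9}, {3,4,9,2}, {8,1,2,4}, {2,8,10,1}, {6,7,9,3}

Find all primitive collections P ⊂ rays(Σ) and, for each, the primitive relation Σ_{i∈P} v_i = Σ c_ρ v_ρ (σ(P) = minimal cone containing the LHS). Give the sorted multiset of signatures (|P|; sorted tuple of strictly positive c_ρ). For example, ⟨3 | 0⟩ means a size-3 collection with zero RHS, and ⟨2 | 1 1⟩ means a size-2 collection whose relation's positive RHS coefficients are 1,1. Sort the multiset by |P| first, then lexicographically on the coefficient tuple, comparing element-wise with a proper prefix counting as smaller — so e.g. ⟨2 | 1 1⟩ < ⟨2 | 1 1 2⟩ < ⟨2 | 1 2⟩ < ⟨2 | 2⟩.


Primitive collections (20):

  P={1,7}:  v_{1} + v_{7} = 0  ⇒ sig = ⟨2 | 0⟩
  P={6,10}:  v_{6} + v_{10} = 0  ⇒ sig = ⟨2 | 0⟩
  P={1,9}:  v_{1} + v_{9} = v_{2}  ⇒ sig = ⟨2 | 1⟩
  P={2,5}:  v_{2} + v_{5} = v_{8}  ⇒ sig = ⟨2 | 1⟩
  P={2,6}:  v_{2} + v_{6} = v_{4}  ⇒ sig = ⟨2 | 1⟩
  P={2,7}:  v_{2} + v_{7} = v_{9}  ⇒ sig = ⟨2 | 1⟩
  P={3,8}:  v_{3} + v_{8} = v_{1}  ⇒ sig = ⟨2 | 1⟩
  P={4,10}:  v_{4} + v_{10} = v_{2}  ⇒ sig = ⟨2 | 1⟩
  P={4,7}:  v_{4} + v_{7} = v_{6} + v_{9}  ⇒ sig = ⟨2 | 1 1⟩
  P={5,11}:  v_{5} + v_{11} = v_{4} + v_{6}  ⇒ sig = ⟨2 | 1 1⟩
  P={6,8}:  v_{6} + v_{8} = v_{4} + v_{5}  ⇒ sig = ⟨2 | 1 1⟩
  P={7,8}:  v_{7} + v_{8} = v_{5} + v_{9}  ⇒ sig = ⟨2 | 1 1⟩
  P={10,11}:  v_{10} + v_{11} = v_{3} + v_{4} + v_{9}  ⇒ sig = ⟨2 | 1 1 1⟩
  P={2,11}:  v_{2} + v_{11} = v_{3} + 2·v_{4} + v_{9}  ⇒ sig = ⟨2 | 1 1 2⟩
  P={1,11}:  v_{1} + v_{11} = v_{3} + 2·v_{4}  ⇒ sig = ⟨2 | 1 2⟩
  P={7,11}:  v_{7} + v_{11} = v_{3} + 2·v_{6} + 2·v_{9}  ⇒ sig = ⟨2 | 1 2 2⟩
  P={8,11}:  v_{8} + v_{11} = 2·v_{4}  ⇒ sig = ⟨2 | 2⟩
  P={3,5,9}:  v_{3} + v_{5} + v_{9} = 0  ⇒ sig = ⟨3 | 0⟩
  P={3,4,5}:  v_{3} + v_{4} + v_{5} = v_{1} + v_{6}  ⇒ sig = ⟨3 | 1 1⟩
  P={3,4,6,9}:  v_{3} + v_{4} + v_{6} + v_{9} = v_{11}  ⇒ sig = ⟨4 | 1⟩

Sorted signature multiset PRS(X):
    ⟨2 | 0⟩
    ⟨2 | 0⟩
    ⟨2 | 1⟩
    ⟨2 | 1⟩
    ⟨2 | 1⟩
    ⟨2 | 1⟩
    ⟨2 | 1⟩
    ⟨2 | 1⟩
    ⟨2 | 1 1⟩
    ⟨2 | 1 1⟩
    ⟨2 | 1 1⟩
    ⟨2 | 1 1⟩
    ⟨2 | 1 1 1⟩
    ⟨2 | 1 1 2⟩
    ⟨2 | 1 2⟩
    ⟨2 | 1 2 2⟩
    ⟨2 | 2⟩
    ⟨3 | 0⟩
    ⟨3 | 1 1⟩
    ⟨4 | 1⟩


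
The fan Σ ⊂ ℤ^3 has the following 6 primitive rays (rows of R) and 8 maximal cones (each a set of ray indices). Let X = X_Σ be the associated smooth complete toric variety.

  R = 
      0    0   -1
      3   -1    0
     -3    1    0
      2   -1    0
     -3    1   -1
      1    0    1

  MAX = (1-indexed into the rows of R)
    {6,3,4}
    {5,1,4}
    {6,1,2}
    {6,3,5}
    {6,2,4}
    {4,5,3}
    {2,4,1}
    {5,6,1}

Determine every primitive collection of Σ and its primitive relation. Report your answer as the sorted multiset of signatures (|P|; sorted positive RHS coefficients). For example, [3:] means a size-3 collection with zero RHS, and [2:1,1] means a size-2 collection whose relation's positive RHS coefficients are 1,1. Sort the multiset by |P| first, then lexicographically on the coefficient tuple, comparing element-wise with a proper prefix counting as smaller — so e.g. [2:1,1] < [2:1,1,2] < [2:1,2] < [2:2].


Σ has 5 primitive collections:

  • {2,3}:  v_{2} + v_{3} = 0  ⇒ sig = [2:]
  • {1,3}:  v_{1} + v_{3} = v_{5}  ⇒ sig = [2:1]
  • {2,5}:  v_{2} + v_{5} = v_{1}  ⇒ sig = [2:1]
  • {4,5,6}:  v_{4} + v_{5} + v_{6} = 0  ⇒ sig = [3:]
  • {1,4,6}:  v_{1} + v_{4} + v_{6} = v_{2}  ⇒ sig = [3:1]

Hence PRS(X_Σ) =
    [2:]
    [2:1]
    [2:1]
    [3:]
    [3:1]


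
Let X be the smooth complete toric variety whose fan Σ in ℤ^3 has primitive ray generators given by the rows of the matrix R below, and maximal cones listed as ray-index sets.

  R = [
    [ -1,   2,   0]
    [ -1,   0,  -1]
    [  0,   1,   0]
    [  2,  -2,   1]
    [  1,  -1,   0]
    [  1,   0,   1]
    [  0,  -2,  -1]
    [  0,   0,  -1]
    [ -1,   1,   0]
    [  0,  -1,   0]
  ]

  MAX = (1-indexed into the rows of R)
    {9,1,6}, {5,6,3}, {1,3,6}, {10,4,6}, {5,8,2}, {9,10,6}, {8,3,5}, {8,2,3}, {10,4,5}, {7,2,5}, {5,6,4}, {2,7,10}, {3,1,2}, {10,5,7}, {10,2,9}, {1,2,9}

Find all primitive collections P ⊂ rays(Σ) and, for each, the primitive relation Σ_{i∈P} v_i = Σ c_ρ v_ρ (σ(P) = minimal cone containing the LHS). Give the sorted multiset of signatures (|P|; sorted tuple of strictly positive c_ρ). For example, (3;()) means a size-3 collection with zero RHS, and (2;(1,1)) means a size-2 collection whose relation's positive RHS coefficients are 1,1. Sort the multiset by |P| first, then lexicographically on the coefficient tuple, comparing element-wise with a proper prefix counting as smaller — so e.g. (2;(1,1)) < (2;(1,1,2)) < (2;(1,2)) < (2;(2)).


24 minimal non-faces of Δ(Σ) (on 10 rays):

  P = {2,6}:  v_{2} + v_{6} = 0 — sig = (2;())
  P = {3,10}:  v_{3} + v_{10} = 0 — sig = (2;())
  P = {5,9}:  v_{5} + v_{9} = 0 — sig = (2;())
  P = {1,4}:  v_{1} + v_{4} = v_{6} — sig = (2;(1))
  P = {1,5}:  v_{1} + v_{5} = v_{3} — sig = (2;(1))
  P = {1,7}:  v_{1} + v_{7} = v_{2} — sig = (2;(1))
  P = {1,10}:  v_{1} + v_{10} = v_{9} — sig = (2;(1))
  P = {3,9}:  v_{3} + v_{9} = v_{1} — sig = (2;(1))
  P = {2,4}:  v_{2} + v_{4} = v_{5} + v_{10} — sig = (2;(1,1))
  P = {3,4}:  v_{3} + v_{4} = v_{5} + v_{6} — sig = (2;(1,1))
  P = {3,7}:  v_{3} + v_{7} = v_{2} + v_{5} — sig = (2;(1,1))
  P = {4,9}:  v_{4} + v_{9} = v_{6} + v_{10} — sig = (2;(1,1))
  P = {6,7}:  v_{6} + v_{7} = v_{5} + v_{10} — sig = (2;(1,1))
  P = {6,8}:  v_{6} + v_{8} = v_{3} + v_{5} — sig = (2;(1,1))
  P = {7,9}:  v_{7} + v_{9} = v_{2} + v_{10} — sig = (2;(1,1))
  P = {8,9}:  v_{8} + v_{9} = v_{2} + v_{3} — sig = (2;(1,1))
  P = {8,10}:  v_{8} + v_{10} = v_{2} + v_{5} — sig = (2;(1,1))
  P = {1,8}:  v_{1} + v_{8} = v_{2} + 2·v_{3} — sig = (2;(1,2))
  P = {4,8}:  v_{4} + v_{8} = 2·v_{5} — sig = (2;(2))
  P = {4,7}:  v_{4} + v_{7} = 2·v_{5} + 2·v_{10} — sig = (2;(2,2))
  P = {7,8}:  v_{7} + v_{8} = 2·v_{2} + 2·v_{5} — sig = (2;(2,2))
  P = {2,3,5}:  v_{2} + v_{3} + v_{5} = v_{8} — sig = (3;(1))
  P = {2,5,10}:  v_{2} + v_{5} + v_{10} = v_{7} — sig = (3;(1))
  P = {5,6,10}:  v_{5} + v_{6} + v_{10} = v_{4} — sig = (3;(1))

Signatures (|P|; sorted positive RHS coefficients), sorted:
[(2;()), (2;()), (2;()), (2;(1)), (2;(1)), (2;(1)), (2;(1)), (2;(1)), (2;(1,1)), (2;(1,1)), (2;(1,1)), (2;(1,1)), (2;(1,1)), (2;(1,1)), (2;(1,1)), (2;(1,1)), (2;(1,1)), (2;(1,2)), (2;(2)), (2;(2,2)), (2;(2,2)), (3;(1)), (3;(1)), (3;(1))]


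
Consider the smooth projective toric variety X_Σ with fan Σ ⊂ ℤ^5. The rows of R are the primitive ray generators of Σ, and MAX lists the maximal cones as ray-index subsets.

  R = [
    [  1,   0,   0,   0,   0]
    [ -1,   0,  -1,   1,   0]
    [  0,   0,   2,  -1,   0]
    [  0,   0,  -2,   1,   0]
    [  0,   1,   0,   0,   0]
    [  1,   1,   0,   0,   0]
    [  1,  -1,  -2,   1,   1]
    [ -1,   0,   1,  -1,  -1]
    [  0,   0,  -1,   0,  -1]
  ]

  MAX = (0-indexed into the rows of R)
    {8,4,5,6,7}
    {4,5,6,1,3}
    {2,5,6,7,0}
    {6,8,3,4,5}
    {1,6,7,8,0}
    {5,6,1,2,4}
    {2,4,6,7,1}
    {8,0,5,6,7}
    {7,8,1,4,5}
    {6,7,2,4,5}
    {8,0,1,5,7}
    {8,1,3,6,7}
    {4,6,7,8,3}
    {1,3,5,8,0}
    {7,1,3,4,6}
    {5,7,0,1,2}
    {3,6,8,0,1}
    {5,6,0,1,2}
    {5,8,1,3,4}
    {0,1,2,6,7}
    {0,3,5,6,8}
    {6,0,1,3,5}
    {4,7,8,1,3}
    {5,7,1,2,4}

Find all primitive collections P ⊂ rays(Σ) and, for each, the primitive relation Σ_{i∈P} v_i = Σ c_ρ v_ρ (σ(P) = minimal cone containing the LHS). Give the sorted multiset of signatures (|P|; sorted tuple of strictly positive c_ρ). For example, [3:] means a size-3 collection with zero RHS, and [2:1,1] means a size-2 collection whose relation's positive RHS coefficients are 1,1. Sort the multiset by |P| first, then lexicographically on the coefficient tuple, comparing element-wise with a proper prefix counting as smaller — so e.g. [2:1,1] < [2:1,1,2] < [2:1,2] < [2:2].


Minimal non-faces — 8 found among 9 rays, 24 max cones:

  {2,3}:  v_{2} + v_{3} = 0 ; sig = [2:]
  {0,4}:  v_{0} + v_{4} = v_{5} ; sig = [2:1]
  {2,8}:  v_{2} + v_{8} = v_{0} + v_{7} ; sig = [2:1,1]
  {0,3,7}:  v_{0} + v_{3} + v_{7} = v_{8} ; sig = [3:1]
  {3,5,7}:  v_{3} + v_{5} + v_{7} = v_{4} + v_{8} ; sig = [3:1,1]
  {1,5,6,7}:  v_{1} + v_{5} + v_{6} + v_{7} = v_{3} ; sig = [4:1]
  {1,5,6,8}:  v_{1} + v_{5} + v_{6} + v_{8} = v_{0} + 2·v_{3} ; sig = [4:1,2]
  {1,4,6,8}:  v_{1} + v_{4} + v_{6} + v_{8} = 2·v_{3} ; sig = [4:2]

Signatures (|P|; sorted positive RHS coefficients), sorted:
    [2:]
    [2:1]
    [2:1,1]
    [3:1]
    [3:1,1]
    [4:1]
    [4:1,2]
    [4:2]


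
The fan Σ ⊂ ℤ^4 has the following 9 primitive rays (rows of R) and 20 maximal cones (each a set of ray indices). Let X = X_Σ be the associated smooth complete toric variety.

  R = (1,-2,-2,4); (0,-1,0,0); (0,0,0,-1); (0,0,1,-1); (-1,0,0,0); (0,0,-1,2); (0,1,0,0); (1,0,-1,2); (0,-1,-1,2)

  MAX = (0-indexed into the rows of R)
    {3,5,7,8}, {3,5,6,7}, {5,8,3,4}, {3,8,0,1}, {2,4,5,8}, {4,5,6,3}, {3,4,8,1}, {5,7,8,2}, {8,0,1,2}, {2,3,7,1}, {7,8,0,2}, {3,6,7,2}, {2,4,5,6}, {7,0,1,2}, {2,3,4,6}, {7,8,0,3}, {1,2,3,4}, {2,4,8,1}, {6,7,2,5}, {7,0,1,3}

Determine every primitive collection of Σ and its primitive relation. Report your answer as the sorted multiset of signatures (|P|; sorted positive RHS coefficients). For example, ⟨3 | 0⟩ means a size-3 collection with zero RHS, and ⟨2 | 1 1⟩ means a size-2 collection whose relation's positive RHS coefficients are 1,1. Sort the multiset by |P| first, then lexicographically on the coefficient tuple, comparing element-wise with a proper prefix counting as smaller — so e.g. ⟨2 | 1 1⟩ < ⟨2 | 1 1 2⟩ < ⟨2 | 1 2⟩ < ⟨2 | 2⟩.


Δ(Σ) — 9 vertices, 11 min non-faces:

  P={1,6}:  v_{1} + v_{6} = 0  →  sig = ⟨2 | 0⟩
  P={1,5}:  v_{1} + v_{5} = v_{8}  →  sig = ⟨2 | 1⟩
  P={4,7}:  v_{4} + v_{7} = v_{5}  →  sig = ⟨2 | 1⟩
  P={6,8}:  v_{6} + v_{8} = v_{5}  →  sig = ⟨2 | 1⟩
  P={0,6}:  v_{0} + v_{6} = v_{7} + v_{8}  →  sig = ⟨2 | 1 1⟩
  P={0,5}:  v_{0} + v_{5} = v_{7} + 2·v_{8}  →  sig = ⟨2 | 1 2⟩
  P={0,4}:  v_{0} + v_{4} = 2·v_{8}  →  sig = ⟨2 | 2⟩
  P={2,3,5}:  v_{2} + v_{3} + v_{5} = 0  →  sig = ⟨3 | 0⟩
  P={1,7,8}:  v_{1} + v_{7} + v_{8} = v_{0}  →  sig = ⟨3 | 1⟩
  P={2,3,8}:  v_{2} + v_{3} + v_{8} = v_{1}  →  sig = ⟨3 | 1⟩
  P={0,2,3}:  v_{0} + v_{2} + v_{3} = 2·v_{1} + v_{7}  →  sig = ⟨3 | 1 2⟩

Hence PRS(X_Σ) =
    ⟨2 | 0⟩
    ⟨2 | 1⟩
    ⟨2 | 1⟩
    ⟨2 | 1⟩
    ⟨2 | 1 1⟩
    ⟨2 | 1 2⟩
    ⟨2 | 2⟩
    ⟨3 | 0⟩
    ⟨3 | 1⟩
    ⟨3 | 1⟩
    ⟨3 | 1 2⟩


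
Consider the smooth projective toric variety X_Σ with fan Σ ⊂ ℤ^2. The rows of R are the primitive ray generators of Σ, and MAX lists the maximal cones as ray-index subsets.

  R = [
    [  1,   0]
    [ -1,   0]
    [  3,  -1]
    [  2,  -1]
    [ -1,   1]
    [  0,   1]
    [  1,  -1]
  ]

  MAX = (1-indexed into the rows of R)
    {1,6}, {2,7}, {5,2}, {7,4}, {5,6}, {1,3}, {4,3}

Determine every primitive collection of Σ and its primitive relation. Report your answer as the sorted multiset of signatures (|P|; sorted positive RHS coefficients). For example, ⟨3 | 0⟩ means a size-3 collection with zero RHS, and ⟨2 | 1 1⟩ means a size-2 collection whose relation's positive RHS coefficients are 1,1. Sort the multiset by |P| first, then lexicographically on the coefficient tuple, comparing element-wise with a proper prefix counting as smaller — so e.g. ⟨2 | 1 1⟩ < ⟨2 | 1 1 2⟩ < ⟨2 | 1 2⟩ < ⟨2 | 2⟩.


14 minimal non-faces of Δ(Σ) (on 7 rays):

  P = {1,2}:  v_{1} + v_{2} = 0  →  sig = ⟨2 | 0⟩
  P = {5,7}:  v_{5} + v_{7} = 0  →  sig = ⟨2 | 0⟩
  P = {1,4}:  v_{1} + v_{4} = v_{3}  →  sig = ⟨2 | 1⟩
  P = {1,5}:  v_{1} + v_{5} = v_{6}  →  sig = ⟨2 | 1⟩
  P = {1,7}:  v_{1} + v_{7} = v_{4}  →  sig = ⟨2 | 1⟩
  P = {2,3}:  v_{2} + v_{3} = v_{4}  →  sig = ⟨2 | 1⟩
  P = {2,4}:  v_{2} + v_{4} = v_{7}  →  sig = ⟨2 | 1⟩
  P = {2,6}:  v_{2} + v_{6} = v_{5}  →  sig = ⟨2 | 1⟩
  P = {4,5}:  v_{4} + v_{5} = v_{1}  →  sig = ⟨2 | 1⟩
  P = {6,7}:  v_{6} + v_{7} = v_{1}  →  sig = ⟨2 | 1⟩
  P = {3,5}:  v_{3} + v_{5} = 2·v_{1}  →  sig = ⟨2 | 2⟩
  P = {3,7}:  v_{3} + v_{7} = 2·v_{4}  →  sig = ⟨2 | 2⟩
  P = {4,6}:  v_{4} + v_{6} = 2·v_{1}  →  sig = ⟨2 | 2⟩
  P = {3,6}:  v_{3} + v_{6} = 3·v_{1}  →  sig = ⟨2 | 3⟩

Hence PRS(X_Σ) =
{ ⟨2 | 0⟩ ×2,  ⟨2 | 1⟩ ×8,  ⟨2 | 2⟩ ×3,  ⟨2 | 3⟩ }


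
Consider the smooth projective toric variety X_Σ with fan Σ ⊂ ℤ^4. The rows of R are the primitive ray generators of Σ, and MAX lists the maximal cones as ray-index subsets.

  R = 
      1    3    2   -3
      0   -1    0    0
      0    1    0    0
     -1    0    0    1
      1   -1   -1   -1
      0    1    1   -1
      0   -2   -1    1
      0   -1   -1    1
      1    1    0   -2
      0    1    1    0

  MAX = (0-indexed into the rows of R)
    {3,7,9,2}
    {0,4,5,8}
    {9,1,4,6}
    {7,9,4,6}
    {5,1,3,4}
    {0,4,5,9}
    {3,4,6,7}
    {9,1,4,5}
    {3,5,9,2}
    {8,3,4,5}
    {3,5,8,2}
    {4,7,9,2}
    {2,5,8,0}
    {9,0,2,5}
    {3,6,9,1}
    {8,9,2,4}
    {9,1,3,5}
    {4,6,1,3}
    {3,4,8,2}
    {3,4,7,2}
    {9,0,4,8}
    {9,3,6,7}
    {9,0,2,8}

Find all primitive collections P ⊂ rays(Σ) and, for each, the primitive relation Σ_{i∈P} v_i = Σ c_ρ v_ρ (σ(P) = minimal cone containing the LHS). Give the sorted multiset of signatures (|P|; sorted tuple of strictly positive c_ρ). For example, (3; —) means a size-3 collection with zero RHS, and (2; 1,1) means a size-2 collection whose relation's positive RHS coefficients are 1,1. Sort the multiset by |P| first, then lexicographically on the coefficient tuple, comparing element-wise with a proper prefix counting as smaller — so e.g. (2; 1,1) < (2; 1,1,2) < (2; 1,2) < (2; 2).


Σ has 17 primitive collections:

  P={1,2}:  v_{1} + v_{2} = 0  so sig = (2; —)
  P={5,7}:  v_{5} + v_{7} = 0  so sig = (2; —)
  P={1,7}:  v_{1} + v_{7} = v_{6}  so sig = (2; 1)
  P={2,6}:  v_{2} + v_{6} = v_{7}  so sig = (2; 1)
  P={5,6}:  v_{5} + v_{6} = v_{1}  so sig = (2; 1)
  P={6,8}:  v_{6} + v_{8} = v_{4}  so sig = (2; 1)
  P={0,7}:  v_{0} + v_{7} = v_{8} + v_{9}  so sig = (2; 1,1)
  P={1,8}:  v_{1} + v_{8} = v_{4} + v_{5}  so sig = (2; 1,1)
  P={7,8}:  v_{7} + v_{8} = v_{2} + v_{4}  so sig = (2; 1,1)
  P={0,6}:  v_{0} + v_{6} = v_{4} + v_{5} + v_{9}  so sig = (2; 1,1,1)
  P={0,1}:  v_{0} + v_{1} = v_{4} + 2·v_{5} + v_{9}  so sig = (2; 1,1,2)
  P={0,3}:  v_{0} + v_{3} = v_{2} + 2·v_{5}  so sig = (2; 1,2)
  P={3,4,9}:  v_{3} + v_{4} + v_{9} = 0  so sig = (3; —)
  P={2,4,5}:  v_{2} + v_{4} + v_{5} = v_{8}  so sig = (3; 1)
  P={5,8,9}:  v_{5} + v_{8} + v_{9} = v_{0}  so sig = (3; 1)
  P={3,8,9}:  v_{3} + v_{8} + v_{9} = v_{2} + v_{5}  so sig = (3; 1,1)
  P={0,2,4}:  v_{0} + v_{2} + v_{4} = 2·v_{8} + v_{9}  so sig = (3; 1,2)

Hence PRS(X_Σ) =
    |P|=2: 12 collections, coeffs (), (), (1), (1), (1), (1), (1,1), (1,1), (1,1), (1,1,1), (1,1,2), (1,2)
    |P|=3: 5 collections, coeffs (), (1), (1), (1,1), (1,2)


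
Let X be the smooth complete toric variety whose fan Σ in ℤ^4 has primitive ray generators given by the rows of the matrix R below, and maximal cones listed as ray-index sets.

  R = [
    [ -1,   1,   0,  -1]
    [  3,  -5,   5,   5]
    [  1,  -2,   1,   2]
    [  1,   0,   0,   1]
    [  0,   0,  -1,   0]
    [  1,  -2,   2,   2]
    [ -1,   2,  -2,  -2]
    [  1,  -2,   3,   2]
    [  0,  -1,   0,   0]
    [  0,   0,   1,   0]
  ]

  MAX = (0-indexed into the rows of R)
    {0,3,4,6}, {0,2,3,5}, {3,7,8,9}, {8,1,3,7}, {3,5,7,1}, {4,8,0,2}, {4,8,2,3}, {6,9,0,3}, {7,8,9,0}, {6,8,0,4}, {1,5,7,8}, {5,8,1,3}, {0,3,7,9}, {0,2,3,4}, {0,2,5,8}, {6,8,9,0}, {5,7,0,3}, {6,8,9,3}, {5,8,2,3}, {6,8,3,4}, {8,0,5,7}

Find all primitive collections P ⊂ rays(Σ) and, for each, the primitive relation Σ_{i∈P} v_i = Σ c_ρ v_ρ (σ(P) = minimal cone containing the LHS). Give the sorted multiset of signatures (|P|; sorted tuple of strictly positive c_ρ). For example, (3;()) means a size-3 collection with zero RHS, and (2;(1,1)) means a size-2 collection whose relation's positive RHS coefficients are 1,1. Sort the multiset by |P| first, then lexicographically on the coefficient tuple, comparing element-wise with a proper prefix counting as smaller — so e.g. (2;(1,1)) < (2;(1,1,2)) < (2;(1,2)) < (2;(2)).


Minimal non-faces — 16 found among 10 rays, 21 max cones:

  {4,9}:  v_{4} + v_{9} = 0  ⇒ sig = (2;())
  {5,6}:  v_{5} + v_{6} = 0  ⇒ sig = (2;())
  {2,6}:  v_{2} + v_{6} = v_{4}  ⇒ sig = (2;(1))
  {2,9}:  v_{2} + v_{9} = v_{5}  ⇒ sig = (2;(1))
  {4,5}:  v_{4} + v_{5} = v_{2}  ⇒ sig = (2;(1))
  {4,7}:  v_{4} + v_{7} = v_{5}  ⇒ sig = (2;(1))
  {5,9}:  v_{5} + v_{9} = v_{7}  ⇒ sig = (2;(1))
  {6,7}:  v_{6} + v_{7} = v_{9}  ⇒ sig = (2;(1))
  {0,1}:  v_{0} + v_{1} = v_{5} + v_{7}  ⇒ sig = (2;(1,1))
  {1,6}:  v_{1} + v_{6} = v_{3} + v_{7} + v_{8}  ⇒ sig = (2;(1,1,1))
  {1,4}:  v_{1} + v_{4} = v_{3} + 2·v_{5} + v_{8}  ⇒ sig = (2;(1,1,2))
  {1,9}:  v_{1} + v_{9} = v_{3} + 2·v_{7} + v_{8}  ⇒ sig = (2;(1,1,2))
  {1,2}:  v_{1} + v_{2} = v_{3} + 3·v_{5} + v_{8}  ⇒ sig = (2;(1,1,3))
  {2,7}:  v_{2} + v_{7} = 2·v_{5}  ⇒ sig = (2;(2))
  {0,3,8}:  v_{0} + v_{3} + v_{8} = 0  ⇒ sig = (3;())
  {3,5,7,8}:  v_{3} + v_{5} + v_{7} + v_{8} = v_{1}  ⇒ sig = (4;(1))

Signatures (|P|; sorted positive RHS coefficients), sorted:
[(2;()), (2;()), (2;(1)), (2;(1)), (2;(1)), (2;(1)), (2;(1)), (2;(1)), (2;(1,1)), (2;(1,1,1)), (2;(1,1,2)), (2;(1,1,2)), (2;(1,1,3)), (2;(2)), (3;()), (4;(1))]


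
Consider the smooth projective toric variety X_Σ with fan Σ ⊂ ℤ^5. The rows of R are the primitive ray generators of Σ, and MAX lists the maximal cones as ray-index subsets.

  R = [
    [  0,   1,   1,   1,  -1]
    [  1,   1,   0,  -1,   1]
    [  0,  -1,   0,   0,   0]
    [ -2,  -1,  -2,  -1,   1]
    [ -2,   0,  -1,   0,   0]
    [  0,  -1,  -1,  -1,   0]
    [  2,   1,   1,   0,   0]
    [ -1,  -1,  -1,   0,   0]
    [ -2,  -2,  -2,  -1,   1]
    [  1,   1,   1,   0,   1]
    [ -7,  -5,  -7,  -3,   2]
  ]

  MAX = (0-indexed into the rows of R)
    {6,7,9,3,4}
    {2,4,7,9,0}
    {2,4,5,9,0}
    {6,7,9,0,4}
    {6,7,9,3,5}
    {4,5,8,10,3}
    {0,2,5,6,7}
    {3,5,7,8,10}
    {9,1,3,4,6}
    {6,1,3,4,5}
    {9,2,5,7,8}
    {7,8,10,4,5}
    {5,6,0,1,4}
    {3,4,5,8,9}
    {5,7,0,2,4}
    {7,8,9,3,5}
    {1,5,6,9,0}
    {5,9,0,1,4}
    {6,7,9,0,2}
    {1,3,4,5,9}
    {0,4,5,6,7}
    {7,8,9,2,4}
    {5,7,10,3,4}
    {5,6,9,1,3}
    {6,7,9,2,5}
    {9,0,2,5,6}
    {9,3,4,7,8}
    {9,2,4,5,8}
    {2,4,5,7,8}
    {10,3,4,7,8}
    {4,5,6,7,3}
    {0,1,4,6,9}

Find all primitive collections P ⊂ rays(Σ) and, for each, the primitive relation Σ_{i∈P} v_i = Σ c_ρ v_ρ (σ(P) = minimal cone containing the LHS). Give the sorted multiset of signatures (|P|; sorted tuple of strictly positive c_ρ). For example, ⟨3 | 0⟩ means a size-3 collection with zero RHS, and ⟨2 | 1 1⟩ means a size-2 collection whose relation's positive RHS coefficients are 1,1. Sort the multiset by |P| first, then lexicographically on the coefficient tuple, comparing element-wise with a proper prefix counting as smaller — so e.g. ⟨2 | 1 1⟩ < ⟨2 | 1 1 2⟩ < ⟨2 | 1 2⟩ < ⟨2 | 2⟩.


Minimal non-faces — 17 found among 11 rays, 32 max cones:

  {0,3}:  v_{0} + v_{3} = v_{4} — sig = ⟨2 | 1⟩
  {2,3}:  v_{2} + v_{3} = v_{8} — sig = ⟨2 | 1⟩
  {0,8}:  v_{0} + v_{8} = v_{2} + v_{4} — sig = ⟨2 | 1 1⟩
  {1,2}:  v_{1} + v_{2} = v_{5} + v_{9} — sig = ⟨2 | 1 1⟩
  {1,7}:  v_{1} + v_{7} = v_{3} + v_{6} — sig = ⟨2 | 1 1⟩
  {1,8}:  v_{1} + v_{8} = v_{3} + v_{5} + v_{9} — sig = ⟨2 | 1 1 1⟩
  {6,8}:  v_{6} + v_{8} = v_{5} + v_{7} + v_{9} — sig = ⟨2 | 1 1 1⟩
  {0,10}:  v_{0} + v_{10} = 2·v_{4} + v_{5} + v_{7} + v_{8} — sig = ⟨2 | 1 1 1 2⟩
  {2,10}:  v_{2} + v_{10} = v_{4} + v_{5} + v_{7} + 2·v_{8} — sig = ⟨2 | 1 1 1 2⟩
  {6,10}:  v_{6} + v_{10} = 2·v_{3} + v_{5} + v_{7} — sig = ⟨2 | 1 1 2⟩
  {9,10}:  v_{9} + v_{10} = 2·v_{3} + v_{8} — sig = ⟨2 | 1 2⟩
  {1,10}:  v_{1} + v_{10} = 3·v_{3} + v_{5} — sig = ⟨2 | 1 3⟩
  {2,4,6}:  v_{2} + v_{4} + v_{6} = 0 — sig = ⟨3 | 0⟩
  {0,5,7,9}:  v_{0} + v_{5} + v_{7} + v_{9} = 0 — sig = ⟨4 | 0⟩
  {4,5,6,9}:  v_{4} + v_{5} + v_{6} + v_{9} = v_{1} — sig = ⟨4 | 1⟩
  {4,5,7,9}:  v_{4} + v_{5} + v_{7} + v_{9} = v_{3} — sig = ⟨4 | 1⟩
  {3,4,5,7,8}:  v_{3} + v_{4} + v_{5} + v_{7} + v_{8} = v_{10} — sig = ⟨5 | 1⟩

Hence PRS(X_Σ) =
    ⟨2 | 1⟩
    ⟨2 | 1⟩
    ⟨2 | 1 1⟩
    ⟨2 | 1 1⟩
    ⟨2 | 1 1⟩
    ⟨2 | 1 1 1⟩
    ⟨2 | 1 1 1⟩
    ⟨2 | 1 1 1 2⟩
    ⟨2 | 1 1 1 2⟩
    ⟨2 | 1 1 2⟩
    ⟨2 | 1 2⟩
    ⟨2 | 1 3⟩
    ⟨3 | 0⟩
    ⟨4 | 0⟩
    ⟨4 | 1⟩
    ⟨4 | 1⟩
    ⟨5 | 1⟩
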